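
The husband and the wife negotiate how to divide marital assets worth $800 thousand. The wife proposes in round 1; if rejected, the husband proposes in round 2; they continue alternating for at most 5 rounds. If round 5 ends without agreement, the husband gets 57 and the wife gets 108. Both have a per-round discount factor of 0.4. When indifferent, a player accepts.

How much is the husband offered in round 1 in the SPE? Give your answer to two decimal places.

224.18

Round 5 (the wife proposes): the husband gets 57 if talks fail, so the wife offers 57 and keeps 743.
Round 4 (the husband proposes): the wife can get 743 next round, worth 0.4 × 743 = 297.2 now; the husband offers that and keeps 502.8.
Round 3 (the wife proposes): the husband can get 502.8 next round, worth 0.4 × 502.8 = 201.12 now, so the wife offers 201.12, keeping 598.88.
Round 2 (the husband proposes): the wife can get 598.88 next round, worth 0.4 × 598.88 = 239.552 now, so the husband offers 239.552, keeping 560.448.
Round 1 (the wife proposes): the husband can get 560.448 next round, worth 0.4 × 560.448 = 224.1792 now. The wife offers 224.1792 and keeps 800 − 224.1792 = 575.8208.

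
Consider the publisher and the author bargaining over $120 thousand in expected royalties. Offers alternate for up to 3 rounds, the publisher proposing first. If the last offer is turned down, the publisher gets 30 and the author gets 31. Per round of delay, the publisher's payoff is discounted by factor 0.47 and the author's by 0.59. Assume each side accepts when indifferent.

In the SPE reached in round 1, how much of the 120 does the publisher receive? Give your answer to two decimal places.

73.88

Round 3 (the publisher proposes): the author gets 31 if talks fail, so the publisher offers 31 and keeps 89.
Round 2 (the author proposes): the publisher can get 89 next round, worth 0.47 × 89 = 41.83 now; the author offers that and keeps 78.17.
Round 1 (the publisher proposes): the author can get 78.17 next round, worth 0.59 × 78.17 = 46.1203 now. The publisher offers 46.1203 and keeps 120 − 46.1203 = 73.8797.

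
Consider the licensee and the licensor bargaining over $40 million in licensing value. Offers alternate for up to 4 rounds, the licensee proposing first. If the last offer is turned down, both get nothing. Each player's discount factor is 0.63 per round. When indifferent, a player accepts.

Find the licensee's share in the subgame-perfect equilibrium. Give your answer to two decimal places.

20.67

Round 4 (the licensor proposes): rejection yields 0 for the licensee; the licensor offers 0 and keeps 40.
Round 3 (the licensee proposes): the licensor can get 40 next round, worth 0.63 × 40 = 25.2 now, so the licensee offers 25.2, keeping 14.8.
Round 2 (the licensor proposes): the licensee can get 14.8 next round, worth 0.63 × 14.8 = 9.324 now, so the licensor offers 9.324, keeping 30.676.
Round 1 (the licensee proposes): the licensor can get 30.676 next round, worth 0.63 × 30.676 = 19.32588 now. The licensee offers 19.32588 and keeps 40 − 19.32588 = 20.67412.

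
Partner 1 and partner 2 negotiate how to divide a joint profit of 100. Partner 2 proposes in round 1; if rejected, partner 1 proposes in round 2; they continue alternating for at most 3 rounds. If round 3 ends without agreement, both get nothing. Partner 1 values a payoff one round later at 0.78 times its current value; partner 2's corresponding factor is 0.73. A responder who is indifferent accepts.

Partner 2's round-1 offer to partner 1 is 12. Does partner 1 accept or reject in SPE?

Round 3 (partner 2 proposes): partner 1 will accept anything ≥ 0, so partner 2 offers 0 and keeps 100.
Round 2 (partner 1 proposes): partner 2 can get 100 next round, worth 0.73 × 100 = 73 now, so partner 1 offers 73, keeping 27.
So by rejecting in round 1, partner 1 gets 27 next round, worth 0.78 × 27 = 21.06 now.
Offer 12 < 21.06, so partner 1 rejects.

Reject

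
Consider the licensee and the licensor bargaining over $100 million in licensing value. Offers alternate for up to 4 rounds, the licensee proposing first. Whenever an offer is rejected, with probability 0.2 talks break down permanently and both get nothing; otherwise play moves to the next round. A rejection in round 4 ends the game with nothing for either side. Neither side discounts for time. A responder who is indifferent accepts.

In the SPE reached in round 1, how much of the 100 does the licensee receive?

By backward induction:
Round 4 (the licensor proposes): the licensee will accept anything ≥ 0, so the licensor offers 0 and keeps 100.
Round 3 (the licensee proposes): rejecting gives the licensor an expected 0.8 × 100 = 80, so the licensee offers 80, keeping 20.
Round 2 (the licensor proposes): rejecting gives the licensee an expected 0.8 × 20 = 16; the licensor offers that and keeps 84.
Round 1 (the licensee proposes): rejecting gives the licensor an expected 0.8 × 84 = 67.2, so the licensee offers 67.2, keeping 32.8.

32.8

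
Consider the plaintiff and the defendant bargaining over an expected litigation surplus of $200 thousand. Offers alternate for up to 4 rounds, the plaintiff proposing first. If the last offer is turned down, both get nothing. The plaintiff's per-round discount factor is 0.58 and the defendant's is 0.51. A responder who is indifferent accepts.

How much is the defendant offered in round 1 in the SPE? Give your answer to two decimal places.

73.01

Solve by backward induction from round 4.
Round 4 (the defendant proposes): the plaintiff will accept anything ≥ 0, so the defendant offers 0 and keeps 200.
Round 3 (the plaintiff proposes): the defendant can get 200 next round, worth 0.51 × 200 = 102 now, so the plaintiff offers 102, keeping 98.
Round 2 (the defendant proposes): the plaintiff can get 98 next round, worth 0.58 × 98 = 56.84 now; the defendant offers that and keeps 143.16.
Round 1 (the plaintiff proposes): the defendant can get 143.16 next round, worth 0.51 × 143.16 = 73.0116 now, so the plaintiff offers 73.0116, keeping 126.9884.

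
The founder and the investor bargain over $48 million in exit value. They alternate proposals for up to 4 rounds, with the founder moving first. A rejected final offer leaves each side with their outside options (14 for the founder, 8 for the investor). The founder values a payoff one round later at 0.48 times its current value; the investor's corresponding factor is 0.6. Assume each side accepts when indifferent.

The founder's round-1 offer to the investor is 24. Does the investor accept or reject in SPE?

Round 4 (the investor proposes): the founder gets 14 if talks fail, so the investor offers 14 and keeps 34.
Round 3 (the founder proposes): the investor can get 34 next round, worth 0.6 × 34 = 20.4 now; the founder offers that and keeps 27.6.
Round 2 (the investor proposes): the founder can get 27.6 next round, worth 0.48 × 27.6 = 13.248 now, so the investor offers 13.248, keeping 34.752.
So by rejecting in round 1, the investor gets 34.752 next round, worth 0.6 × 34.752 = 20.8512 now.
Offer 24 ≥ 20.8512, so the investor accepts.

Accept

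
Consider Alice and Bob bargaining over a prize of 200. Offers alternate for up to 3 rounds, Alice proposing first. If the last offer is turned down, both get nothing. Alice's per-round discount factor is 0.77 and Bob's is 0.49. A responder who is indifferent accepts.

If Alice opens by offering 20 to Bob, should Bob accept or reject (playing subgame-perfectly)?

Round 3 (Alice proposes): rejection yields 0 for Bob; Alice offers 0 and keeps 200.
Round 2 (Bob proposes): Alice can get 200 next round, worth 0.77 × 200 = 154 now. Bob offers 154 and keeps 200 − 154 = 46.
So by rejecting in round 1, Bob gets 46 next round, worth 0.49 × 46 = 22.54 now.
Offer 20 < 22.54, so Bob rejects.

Reject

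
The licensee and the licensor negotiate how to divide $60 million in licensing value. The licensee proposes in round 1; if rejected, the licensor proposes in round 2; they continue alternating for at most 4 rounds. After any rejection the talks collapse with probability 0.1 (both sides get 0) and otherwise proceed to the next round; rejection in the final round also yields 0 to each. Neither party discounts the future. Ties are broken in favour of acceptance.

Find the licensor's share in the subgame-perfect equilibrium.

49.14

Round 4 (the licensor proposes): the licensee will accept anything ≥ 0, so the licensor offers 0 and keeps 60.
Round 3 (the licensee proposes): rejecting gives the licensor an expected 0.9 × 60 = 54. The licensee offers 54 and keeps 60 − 54 = 6.
Round 2 (the licensor proposes): rejecting gives the licensee an expected 0.9 × 6 = 5.4. The licensor offers 5.4 and keeps 60 − 5.4 = 54.6.
Round 1 (the licensee proposes): rejecting gives the licensor an expected 0.9 × 54.6 = 49.14. The licensee offers 49.14 and keeps 60 − 49.14 = 10.86.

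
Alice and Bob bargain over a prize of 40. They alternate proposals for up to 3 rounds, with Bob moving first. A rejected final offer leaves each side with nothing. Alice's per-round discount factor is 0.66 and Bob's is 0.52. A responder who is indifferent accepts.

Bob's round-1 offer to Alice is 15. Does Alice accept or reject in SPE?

Accept

Work out Alice's continuation value if the offer is rejected.
Round 3 (Bob proposes): Alice will accept anything ≥ 0, so Bob offers 0 and keeps 40.
Round 2 (Alice proposes): Bob can get 40 next round, worth 0.52 × 40 = 20.8 now. Alice offers 20.8 and keeps 40 − 20.8 = 19.2.
So by rejecting in round 1, Alice gets 19.2 next round, worth 0.66 × 19.2 = 12.672 now.
Offer 15 ≥ 12.672, so Alice accepts.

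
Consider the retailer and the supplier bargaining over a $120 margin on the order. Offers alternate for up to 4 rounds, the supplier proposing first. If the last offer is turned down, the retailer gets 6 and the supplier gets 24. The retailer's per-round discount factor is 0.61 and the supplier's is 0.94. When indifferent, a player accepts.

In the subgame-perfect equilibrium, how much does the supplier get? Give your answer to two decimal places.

Round 4 (the retailer proposes): the supplier gets 24 if talks fail, so the retailer offers 24 and keeps 96.
Round 3 (the supplier proposes): the retailer can get 96 next round, worth 0.61 × 96 = 58.56 now; the supplier offers that and keeps 61.44.
Round 2 (the retailer proposes): the supplier can get 61.44 next round, worth 0.94 × 61.44 = 57.7536 now. The retailer offers 57.7536 and keeps 120 − 57.7536 = 62.2464.
Round 1 (the supplier proposes): the retailer can get 62.2464 next round, worth 0.61 × 62.2464 = 37.970304 now, so the supplier offers 37.970304, keeping 82.029696.

82.03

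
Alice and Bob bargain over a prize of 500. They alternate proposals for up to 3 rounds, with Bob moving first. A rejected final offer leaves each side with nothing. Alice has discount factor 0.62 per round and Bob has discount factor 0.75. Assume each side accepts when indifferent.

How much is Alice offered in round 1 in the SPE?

Round 3 (Bob proposes): rejection yields 0 for Alice; Bob offers 0 and keeps 500.
Round 2 (Alice proposes): Bob can get 500 next round, worth 0.75 × 500 = 375 now. Alice offers 375 and keeps 500 − 375 = 125.
Round 1 (Bob proposes): Alice can get 125 next round, worth 0.62 × 125 = 77.5 now; Bob offers that and keeps 422.5.

77.5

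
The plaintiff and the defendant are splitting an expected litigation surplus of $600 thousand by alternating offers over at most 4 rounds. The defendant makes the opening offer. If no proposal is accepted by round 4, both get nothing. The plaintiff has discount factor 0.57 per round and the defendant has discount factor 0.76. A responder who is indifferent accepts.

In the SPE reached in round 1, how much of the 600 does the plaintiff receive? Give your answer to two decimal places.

230.23

Round 4 (the plaintiff proposes): rejection yields 0 for the defendant; the plaintiff offers 0 and keeps 600.
Round 3 (the defendant proposes): the plaintiff can get 600 next round, worth 0.57 × 600 = 342 now, so the defendant offers 342, keeping 258.
Round 2 (the plaintiff proposes): the defendant can get 258 next round, worth 0.76 × 258 = 196.08 now; the plaintiff offers that and keeps 403.92.
Round 1 (the defendant proposes): the plaintiff can get 403.92 next round, worth 0.57 × 403.92 = 230.2344 now, so the defendant offers 230.2344, keeping 369.7656.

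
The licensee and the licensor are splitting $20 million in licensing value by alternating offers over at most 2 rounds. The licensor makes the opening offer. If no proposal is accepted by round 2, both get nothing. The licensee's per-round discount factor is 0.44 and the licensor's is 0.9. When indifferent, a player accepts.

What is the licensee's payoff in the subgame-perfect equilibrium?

Round 2 (the licensee proposes): the licensor will accept anything ≥ 0, so the licensee offers 0 and keeps 20.
Round 1 (the licensor proposes): the licensee can get 20 next round, worth 0.44 × 20 = 8.8 now, so the licensor offers 8.8, keeping 11.2.

8.8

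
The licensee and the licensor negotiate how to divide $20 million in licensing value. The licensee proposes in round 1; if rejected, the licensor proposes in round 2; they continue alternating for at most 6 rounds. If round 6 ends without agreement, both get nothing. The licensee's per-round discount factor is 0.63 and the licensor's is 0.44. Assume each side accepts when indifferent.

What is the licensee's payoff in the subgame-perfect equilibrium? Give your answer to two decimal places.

15.17

Round 6 (the licensor proposes): rejection yields 0 for the licensee; the licensor offers 0 and keeps 20.
Round 5 (the licensee proposes): the licensor can get 20 next round, worth 0.44 × 20 = 8.8 now; the licensee offers that and keeps 11.2.
Round 4 (the licensor proposes): the licensee can get 11.2 next round, worth 0.63 × 11.2 = 7.056 now; the licensor offers that and keeps 12.944.
Round 3 (the licensee proposes): the licensor can get 12.944 next round, worth 0.44 × 12.944 = 5.69536 now; the licensee offers that and keeps 14.30464.
Round 2 (the licensor proposes): the licensee can get 14.30464 next round, worth 0.63 × 14.30464 = 9.0119232 now. The licensor offers 9.0119232 and keeps 20 − 9.0119232 = 10.9880768.
Round 1 (the licensee proposes): the licensor can get 10.9880768 next round, worth 0.44 × 10.9880768 = 4.834753792 now. The licensee offers 4.834753792 and keeps 20 − 4.834753792 = 15.165246208.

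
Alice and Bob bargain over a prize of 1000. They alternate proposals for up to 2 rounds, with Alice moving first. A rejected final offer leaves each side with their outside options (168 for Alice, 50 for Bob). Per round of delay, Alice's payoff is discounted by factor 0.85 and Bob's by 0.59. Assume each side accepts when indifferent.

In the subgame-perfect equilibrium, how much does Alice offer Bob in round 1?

490.88

Round 2 (Bob proposes): Alice gets 168 if talks fail, so Bob offers 168 and keeps 832.
Round 1 (Alice proposes): Bob can get 832 next round, worth 0.59 × 832 = 490.88 now. Alice offers 490.88 and keeps 1000 − 490.88 = 509.12.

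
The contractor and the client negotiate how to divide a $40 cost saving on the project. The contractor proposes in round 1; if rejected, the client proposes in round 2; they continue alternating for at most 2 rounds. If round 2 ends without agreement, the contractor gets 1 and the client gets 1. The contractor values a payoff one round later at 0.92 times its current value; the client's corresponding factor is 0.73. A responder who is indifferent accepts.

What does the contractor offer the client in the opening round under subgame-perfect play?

28.47

Round 2 (the client proposes): the contractor gets 1 if talks fail, so the client offers 1 and keeps 39.
Round 1 (the contractor proposes): the client can get 39 next round, worth 0.73 × 39 = 28.47 now. The contractor offers 28.47 and keeps 40 − 28.47 = 11.53.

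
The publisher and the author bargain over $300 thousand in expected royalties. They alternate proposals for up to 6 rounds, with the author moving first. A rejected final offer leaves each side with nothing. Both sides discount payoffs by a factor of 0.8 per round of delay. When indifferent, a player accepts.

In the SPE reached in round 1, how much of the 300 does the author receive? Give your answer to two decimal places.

Round 6 (the publisher proposes): the author will accept anything ≥ 0, so the publisher offers 0 and keeps 300.
Round 5 (the author proposes): the publisher can get 300 next round, worth 0.8 × 300 = 240 now; the author offers that and keeps 60.
Round 4 (the publisher proposes): the author can get 60 next round, worth 0.8 × 60 = 48 now; the publisher offers that and keeps 252.
Round 3 (the author proposes): the publisher can get 252 next round, worth 0.8 × 252 = 201.6 now, so the author offers 201.6, keeping 98.4.
Round 2 (the publisher proposes): the author can get 98.4 next round, worth 0.8 × 98.4 = 78.72 now; the publisher offers that and keeps 221.28.
Round 1 (the author proposes): the publisher can get 221.28 next round, worth 0.8 × 221.28 = 177.024 now. The author offers 177.024 and keeps 300 − 177.024 = 122.976.

122.98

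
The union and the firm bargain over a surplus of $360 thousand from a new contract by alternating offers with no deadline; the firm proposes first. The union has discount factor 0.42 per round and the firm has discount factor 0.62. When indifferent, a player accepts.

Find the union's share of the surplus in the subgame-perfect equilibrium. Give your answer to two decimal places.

In a stationary SPE each proposer offers the other exactly their discounted continuation value.
If the firm keeps x when proposing and the union keeps y when proposing, then x = 360 − 0.42y and y = 360 − 0.62x.
Solving: x = 360(1 − 0.42) / (1 − 0.62·0.42) = 208.8 / 0.7396 ≈ 282.3148.
The union gets 360 − 282.3148 ≈ 77.6852.

77.69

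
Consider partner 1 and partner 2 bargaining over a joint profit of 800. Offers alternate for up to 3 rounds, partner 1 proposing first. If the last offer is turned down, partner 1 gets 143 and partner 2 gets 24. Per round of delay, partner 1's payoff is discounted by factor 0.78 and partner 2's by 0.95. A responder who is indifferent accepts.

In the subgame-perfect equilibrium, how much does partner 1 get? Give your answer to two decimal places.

615.02

Round 3 (partner 1 proposes): partner 2 gets 24 if talks fail, so partner 1 offers 24 and keeps 776.
Round 2 (partner 2 proposes): partner 1 can get 776 next round, worth 0.78 × 776 = 605.28 now. Partner 2 offers 605.28 and keeps 800 − 605.28 = 194.72.
Round 1 (partner 1 proposes): partner 2 can get 194.72 next round, worth 0.95 × 194.72 = 184.984 now; partner 1 offers that and keeps 615.016.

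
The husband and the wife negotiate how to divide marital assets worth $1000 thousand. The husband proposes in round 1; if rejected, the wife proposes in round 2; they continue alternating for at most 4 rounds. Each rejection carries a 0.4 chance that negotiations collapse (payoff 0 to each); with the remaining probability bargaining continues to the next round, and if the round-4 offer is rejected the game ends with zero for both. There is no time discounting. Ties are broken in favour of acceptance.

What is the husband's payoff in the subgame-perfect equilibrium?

Round 4 (the wife proposes): the husband will accept anything ≥ 0, so the wife offers 0 and keeps 1000.
Round 3 (the husband proposes): rejecting gives the wife an expected 0.6 × 1000 = 600. The husband offers 600 and keeps 1000 − 600 = 400.
Round 2 (the wife proposes): rejecting gives the husband an expected 0.6 × 400 = 240. The wife offers 240 and keeps 1000 − 240 = 760.
Round 1 (the husband proposes): rejecting gives the wife an expected 0.6 × 760 = 456, so the husband offers 456, keeping 544.

544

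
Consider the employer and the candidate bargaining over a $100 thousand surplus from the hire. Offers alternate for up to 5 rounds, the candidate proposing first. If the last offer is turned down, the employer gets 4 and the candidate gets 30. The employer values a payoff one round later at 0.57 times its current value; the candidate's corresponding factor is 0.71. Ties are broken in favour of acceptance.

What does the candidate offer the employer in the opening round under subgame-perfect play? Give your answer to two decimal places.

23.87

Work backward from the last round.
Round 5 (the candidate proposes): the employer gets 4 if talks fail, so the candidate offers 4 and keeps 96.
Round 4 (the employer proposes): the candidate can get 96 next round, worth 0.71 × 96 = 68.16 now; the employer offers that and keeps 31.84.
Round 3 (the candidate proposes): the employer can get 31.84 next round, worth 0.57 × 31.84 = 18.1488 now, so the candidate offers 18.1488, keeping 81.8512.
Round 2 (the employer proposes): the candidate can get 81.8512 next round, worth 0.71 × 81.8512 = 58.114352 now; the employer offers that and keeps 41.885648.
Round 1 (the candidate proposes): the employer can get 41.885648 next round, worth 0.57 × 41.885648 = 23.87481936 now, so the candidate offers 23.87481936, keeping 76.12518064.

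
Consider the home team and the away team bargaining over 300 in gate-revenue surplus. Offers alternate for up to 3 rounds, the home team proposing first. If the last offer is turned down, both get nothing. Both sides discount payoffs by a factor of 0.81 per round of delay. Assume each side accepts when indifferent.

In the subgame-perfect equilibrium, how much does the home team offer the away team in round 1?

Round 3 (the home team proposes): the away team will accept anything ≥ 0, so the home team offers 0 and keeps 300.
Round 2 (the away team proposes): the home team can get 300 next round, worth 0.81 × 300 = 243 now. The away team offers 243 and keeps 300 − 243 = 57.
Round 1 (the home team proposes): the away team can get 57 next round, worth 0.81 × 57 = 46.17 now; the home team offers that and keeps 253.83.

46.17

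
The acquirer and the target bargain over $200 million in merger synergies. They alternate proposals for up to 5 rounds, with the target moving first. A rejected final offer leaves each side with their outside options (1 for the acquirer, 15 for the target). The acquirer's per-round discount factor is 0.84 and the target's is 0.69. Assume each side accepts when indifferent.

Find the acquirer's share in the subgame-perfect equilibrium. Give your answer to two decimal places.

Round 5 (the target proposes): the acquirer gets 1 if talks fail, so the target offers 1 and keeps 199.
Round 4 (the acquirer proposes): the target can get 199 next round, worth 0.69 × 199 = 137.31 now, so the acquirer offers 137.31, keeping 62.69.
Round 3 (the target proposes): the acquirer can get 62.69 next round, worth 0.84 × 62.69 = 52.6596 now, so the target offers 52.6596, keeping 147.3404.
Round 2 (the acquirer proposes): the target can get 147.3404 next round, worth 0.69 × 147.3404 = 101.664876 now; the acquirer offers that and keeps 98.335124.
Round 1 (the target proposes): the acquirer can get 98.335124 next round, worth 0.84 × 98.335124 = 82.60150416 now; the target offers that and keeps 117.39849584.

82.60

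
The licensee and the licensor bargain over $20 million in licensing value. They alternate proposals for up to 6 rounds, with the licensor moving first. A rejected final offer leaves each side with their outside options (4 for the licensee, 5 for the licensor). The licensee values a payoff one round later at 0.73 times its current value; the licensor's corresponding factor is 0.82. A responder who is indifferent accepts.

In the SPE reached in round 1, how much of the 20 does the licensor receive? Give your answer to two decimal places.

Round 6 (the licensee proposes): the licensor gets 5 if talks fail, so the licensee offers 5 and keeps 15.
Round 5 (the licensor proposes): the licensee can get 15 next round, worth 0.73 × 15 = 10.95 now; the licensor offers that and keeps 9.05.
Round 4 (the licensee proposes): the licensor can get 9.05 next round, worth 0.82 × 9.05 = 7.421 now, so the licensee offers 7.421, keeping 12.579.
Round 3 (the licensor proposes): the licensee can get 12.579 next round, worth 0.73 × 12.579 = 9.18267 now; the licensor offers that and keeps 10.81733.
Round 2 (the licensee proposes): the licensor can get 10.81733 next round, worth 0.82 × 10.81733 = 8.8702106 now; the licensee offers that and keeps 11.1297894.
Round 1 (the licensor proposes): the licensee can get 11.1297894 next round, worth 0.73 × 11.1297894 = 8.124746262 now. The licensor offers 8.124746262 and keeps 20 − 8.124746262 = 11.875253738.

11.88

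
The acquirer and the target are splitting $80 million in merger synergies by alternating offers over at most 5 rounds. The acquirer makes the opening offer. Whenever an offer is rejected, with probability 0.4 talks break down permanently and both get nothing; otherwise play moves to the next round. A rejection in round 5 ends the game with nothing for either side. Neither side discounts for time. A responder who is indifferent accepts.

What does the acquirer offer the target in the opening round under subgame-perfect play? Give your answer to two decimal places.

26.11

Round 5 (the acquirer proposes): the target will accept anything ≥ 0, so the acquirer offers 0 and keeps 80.
Round 4 (the target proposes): rejecting gives the acquirer an expected 0.6 × 80 = 48; the target offers that and keeps 32.
Round 3 (the acquirer proposes): rejecting gives the target an expected 0.6 × 32 = 19.2, so the acquirer offers 19.2, keeping 60.8.
Round 2 (the target proposes): rejecting gives the acquirer an expected 0.6 × 60.8 = 36.48; the target offers that and keeps 43.52.
Round 1 (the acquirer proposes): rejecting gives the target an expected 0.6 × 43.52 = 26.112, so the acquirer offers 26.112, keeping 53.888.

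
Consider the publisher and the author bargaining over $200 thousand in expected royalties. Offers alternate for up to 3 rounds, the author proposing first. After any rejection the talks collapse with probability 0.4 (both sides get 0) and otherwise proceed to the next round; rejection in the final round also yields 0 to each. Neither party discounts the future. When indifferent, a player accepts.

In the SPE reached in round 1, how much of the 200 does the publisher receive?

Round 3 (the author proposes): rejection yields 0 for the publisher; the author offers 0 and keeps 200.
Round 2 (the publisher proposes): rejecting gives the author an expected 0.6 × 200 = 120. The publisher offers 120 and keeps 200 − 120 = 80.
Round 1 (the author proposes): rejecting gives the publisher an expected 0.6 × 80 = 48, so the author offers 48, keeping 152.

48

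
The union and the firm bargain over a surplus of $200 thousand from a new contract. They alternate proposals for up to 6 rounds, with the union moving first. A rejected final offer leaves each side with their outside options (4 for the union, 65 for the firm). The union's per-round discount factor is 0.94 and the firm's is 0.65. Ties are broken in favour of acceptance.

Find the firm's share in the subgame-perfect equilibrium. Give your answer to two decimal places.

Round 6 (the firm proposes): the union gets 4 if talks fail, so the firm offers 4 and keeps 196.
Round 5 (the union proposes): the firm can get 196 next round, worth 0.65 × 196 = 127.4 now, so the union offers 127.4, keeping 72.6.
Round 4 (the firm proposes): the union can get 72.6 next round, worth 0.94 × 72.6 = 68.244 now, so the firm offers 68.244, keeping 131.756.
Round 3 (the union proposes): the firm can get 131.756 next round, worth 0.65 × 131.756 = 85.6414 now. The union offers 85.6414 and keeps 200 − 85.6414 = 114.3586.
Round 2 (the firm proposes): the union can get 114.3586 next round, worth 0.94 × 114.3586 = 107.497084 now; the firm offers that and keeps 92.502916.
Round 1 (the union proposes): the firm can get 92.502916 next round, worth 0.65 × 92.502916 = 60.1268954 now. The union offers 60.1268954 and keeps 200 − 60.1268954 = 139.8731046.

60.13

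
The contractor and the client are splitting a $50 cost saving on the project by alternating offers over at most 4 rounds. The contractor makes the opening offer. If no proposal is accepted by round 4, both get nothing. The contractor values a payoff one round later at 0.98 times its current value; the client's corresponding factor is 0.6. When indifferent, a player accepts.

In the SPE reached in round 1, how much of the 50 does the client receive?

Round 4 (the client proposes): rejection yields 0 for the contractor; the client offers 0 and keeps 50.
Round 3 (the contractor proposes): the client can get 50 next round, worth 0.6 × 50 = 30 now, so the contractor offers 30, keeping 20.
Round 2 (the client proposes): the contractor can get 20 next round, worth 0.98 × 20 = 19.6 now. The client offers 19.6 and keeps 50 − 19.6 = 30.4.
Round 1 (the contractor proposes): the client can get 30.4 next round, worth 0.6 × 30.4 = 18.24 now; the contractor offers that and keeps 31.76.

18.24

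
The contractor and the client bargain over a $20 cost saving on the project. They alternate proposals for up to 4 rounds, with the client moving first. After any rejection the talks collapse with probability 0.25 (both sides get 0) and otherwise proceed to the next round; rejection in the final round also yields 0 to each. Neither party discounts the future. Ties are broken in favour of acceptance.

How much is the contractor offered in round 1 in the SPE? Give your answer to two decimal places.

By backward induction:
Round 4 (the contractor proposes): the client will accept anything ≥ 0, so the contractor offers 0 and keeps 20.
Round 3 (the client proposes): rejecting gives the contractor an expected 0.75 × 20 = 15; the client offers that and keeps 5.
Round 2 (the contractor proposes): rejecting gives the client an expected 0.75 × 5 = 3.75, so the contractor offers 3.75, keeping 16.25.
Round 1 (the client proposes): rejecting gives the contractor an expected 0.75 × 16.25 = 12.1875. The client offers 12.1875 and keeps 20 − 12.1875 = 7.8125.

12.19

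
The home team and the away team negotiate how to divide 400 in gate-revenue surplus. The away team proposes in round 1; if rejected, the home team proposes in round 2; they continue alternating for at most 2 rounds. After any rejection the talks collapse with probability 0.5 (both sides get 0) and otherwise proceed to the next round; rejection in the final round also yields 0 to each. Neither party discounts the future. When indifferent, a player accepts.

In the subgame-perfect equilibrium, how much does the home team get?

Round 2 (the home team proposes): rejection yields 0 for the away team; the home team offers 0 and keeps 400.
Round 1 (the away team proposes): rejecting gives the home team an expected 0.5 × 400 = 200. The away team offers 200 and keeps 400 − 200 = 200.

200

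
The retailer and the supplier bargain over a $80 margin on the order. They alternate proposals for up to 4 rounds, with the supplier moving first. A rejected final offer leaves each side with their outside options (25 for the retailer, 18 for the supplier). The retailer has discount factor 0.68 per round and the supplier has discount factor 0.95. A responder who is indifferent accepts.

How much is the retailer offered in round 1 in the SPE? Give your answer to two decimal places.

29.96

Round 4 (the retailer proposes): the supplier gets 18 if talks fail, so the retailer offers 18 and keeps 62.
Round 3 (the supplier proposes): the retailer can get 62 next round, worth 0.68 × 62 = 42.16 now. The supplier offers 42.16 and keeps 80 − 42.16 = 37.84.
Round 2 (the retailer proposes): the supplier can get 37.84 next round, worth 0.95 × 37.84 = 35.948 now; the retailer offers that and keeps 44.052.
Round 1 (the supplier proposes): the retailer can get 44.052 next round, worth 0.68 × 44.052 = 29.95536 now, so the supplier offers 29.95536, keeping 50.04464.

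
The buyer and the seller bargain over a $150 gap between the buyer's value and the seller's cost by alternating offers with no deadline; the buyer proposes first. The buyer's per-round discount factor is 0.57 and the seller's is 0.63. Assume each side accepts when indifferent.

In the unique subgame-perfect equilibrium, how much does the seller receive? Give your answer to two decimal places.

63.40

In a stationary SPE each proposer offers the other exactly their discounted continuation value.
If the buyer keeps x when proposing and the seller keeps y when proposing, then x = 150 − 0.63y and y = 150 − 0.57x.
Solving: x = 150(1 − 0.63) / (1 − 0.57·0.63) = 55.5 / 0.6409 ≈ 86.5970.
The seller gets 150 − 86.5970 ≈ 63.4030.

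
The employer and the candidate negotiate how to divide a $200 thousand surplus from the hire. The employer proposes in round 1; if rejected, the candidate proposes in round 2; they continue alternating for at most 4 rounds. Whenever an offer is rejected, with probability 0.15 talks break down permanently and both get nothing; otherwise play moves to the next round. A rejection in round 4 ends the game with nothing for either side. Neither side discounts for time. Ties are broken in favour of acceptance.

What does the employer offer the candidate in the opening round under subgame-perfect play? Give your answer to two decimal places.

By backward induction:
Round 4 (the candidate proposes): rejection yields 0 for the employer; the candidate offers 0 and keeps 200.
Round 3 (the employer proposes): rejecting gives the candidate an expected 0.85 × 200 = 170; the employer offers that and keeps 30.
Round 2 (the candidate proposes): rejecting gives the employer an expected 0.85 × 30 = 25.5. The candidate offers 25.5 and keeps 200 − 25.5 = 174.5.
Round 1 (the employer proposes): rejecting gives the candidate an expected 0.85 × 174.5 = 148.325. The employer offers 148.325 and keeps 200 − 148.325 = 51.675.

148.33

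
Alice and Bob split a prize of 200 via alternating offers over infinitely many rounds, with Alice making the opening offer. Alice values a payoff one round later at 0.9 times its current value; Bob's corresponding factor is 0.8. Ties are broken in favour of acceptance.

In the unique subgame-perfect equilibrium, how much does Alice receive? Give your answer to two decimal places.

Let x be Alice's share when Alice proposes and y be Bob's share when Bob proposes.
Bob accepts iff offered ≥ 0.8·y, so x = 200 − 0.8y. Symmetrically y = 200 − 0.9x.
Substituting: x = 200 − 0.8(200 − 0.9x), giving x(1 − 0.9·0.8) = 200(1 − 0.8).
So x = 200 × 0.2 / 0.28 ≈ 142.8571, and Bob receives 200 − x ≈ 57.1429.

142.86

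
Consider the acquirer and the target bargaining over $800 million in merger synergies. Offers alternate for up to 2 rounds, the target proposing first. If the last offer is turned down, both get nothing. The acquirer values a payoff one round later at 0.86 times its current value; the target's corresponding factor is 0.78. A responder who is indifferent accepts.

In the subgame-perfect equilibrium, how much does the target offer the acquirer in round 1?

688

Round 2 (the acquirer proposes): rejection yields 0 for the target; the acquirer offers 0 and keeps 800.
Round 1 (the target proposes): the acquirer can get 800 next round, worth 0.86 × 800 = 688 now. The target offers 688 and keeps 800 − 688 = 112.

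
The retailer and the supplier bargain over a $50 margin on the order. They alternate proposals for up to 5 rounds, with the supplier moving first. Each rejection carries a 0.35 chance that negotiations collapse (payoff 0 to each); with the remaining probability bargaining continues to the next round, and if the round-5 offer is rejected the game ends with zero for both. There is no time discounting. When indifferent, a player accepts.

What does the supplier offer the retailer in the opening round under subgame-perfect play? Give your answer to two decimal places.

Round 5 (the supplier proposes): the retailer will accept anything ≥ 0, so the supplier offers 0 and keeps 50.
Round 4 (the retailer proposes): rejecting gives the supplier an expected 0.65 × 50 = 32.5. The retailer offers 32.5 and keeps 50 − 32.5 = 17.5.
Round 3 (the supplier proposes): rejecting gives the retailer an expected 0.65 × 17.5 = 11.375, so the supplier offers 11.375, keeping 38.625.
Round 2 (the retailer proposes): rejecting gives the supplier an expected 0.65 × 38.625 = 25.10625. The retailer offers 25.10625 and keeps 50 − 25.10625 = 24.89375.
Round 1 (the supplier proposes): rejecting gives the retailer an expected 0.65 × 24.89375 = 16.1809375, so the supplier offers 16.1809375, keeping 33.8190625.

16.18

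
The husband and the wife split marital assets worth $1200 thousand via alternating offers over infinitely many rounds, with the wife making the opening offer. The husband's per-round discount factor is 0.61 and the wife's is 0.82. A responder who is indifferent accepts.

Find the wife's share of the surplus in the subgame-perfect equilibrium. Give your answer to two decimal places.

In a stationary SPE each proposer offers the other exactly their discounted continuation value.
If the wife keeps x when proposing and the husband keeps y when proposing, then x = 1200 − 0.61y and y = 1200 − 0.82x.
Solving: x = 1200(1 − 0.61) / (1 − 0.82·0.61) = 468 / 0.4998 ≈ 936.3745.
The husband gets 1200 − 936.3745 ≈ 263.6255.

936.37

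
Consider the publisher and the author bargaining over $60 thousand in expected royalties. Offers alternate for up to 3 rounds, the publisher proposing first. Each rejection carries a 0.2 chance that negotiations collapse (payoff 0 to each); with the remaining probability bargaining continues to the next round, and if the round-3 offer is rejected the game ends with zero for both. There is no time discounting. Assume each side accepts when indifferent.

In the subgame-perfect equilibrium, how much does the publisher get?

By backward induction:
Round 3 (the publisher proposes): rejection yields 0 for the author; the publisher offers 0 and keeps 60.
Round 2 (the author proposes): rejecting gives the publisher an expected 0.8 × 60 = 48. The author offers 48 and keeps 60 − 48 = 12.
Round 1 (the publisher proposes): rejecting gives the author an expected 0.8 × 12 = 9.6; the publisher offers that and keeps 50.4.

50.4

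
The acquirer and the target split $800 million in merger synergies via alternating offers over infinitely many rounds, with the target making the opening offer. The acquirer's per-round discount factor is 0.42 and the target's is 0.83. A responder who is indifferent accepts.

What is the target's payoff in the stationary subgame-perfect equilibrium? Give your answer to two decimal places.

When the target proposes, the acquirer accepts any offer worth at least 0.42 times what the acquirer would get by proposing next round; and vice versa.
This gives x = 800 − 0.42y and y = 800 − 0.83x, where x and y are each side's share when it proposes.
Hence (1 − 0.42·0.83)x = 800(1 − 0.42), i.e. 0.6514·x = 464.
x ≈ 712.3119; the acquirer's share is 800 − x ≈ 87.6881.

712.31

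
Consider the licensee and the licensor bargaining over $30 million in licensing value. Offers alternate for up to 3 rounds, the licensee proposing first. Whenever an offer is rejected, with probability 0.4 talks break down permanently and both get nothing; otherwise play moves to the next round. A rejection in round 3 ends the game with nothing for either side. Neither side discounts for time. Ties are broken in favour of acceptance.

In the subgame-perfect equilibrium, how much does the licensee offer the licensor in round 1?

7.2

By backward induction:
Round 3 (the licensee proposes): the licensor will accept anything ≥ 0, so the licensee offers 0 and keeps 30.
Round 2 (the licensor proposes): rejecting gives the licensee an expected 0.6 × 30 = 18. The licensor offers 18 and keeps 30 − 18 = 12.
Round 1 (the licensee proposes): rejecting gives the licensor an expected 0.6 × 12 = 7.2; the licensee offers that and keeps 22.8.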